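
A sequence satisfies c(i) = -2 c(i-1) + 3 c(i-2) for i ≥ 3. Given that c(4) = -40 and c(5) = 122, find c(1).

2

Rearranging, c(i-2) = (c(i) + 2 c(i-1)) / 3.
c(3) = (122 + 2(-40)) / 3 = 42/3 = 14
c(2) = (-40 + 2(14)) / 3 = -12/3 = -4
c(1) = (14 + 2(-4)) / 3 = 6/3 = 2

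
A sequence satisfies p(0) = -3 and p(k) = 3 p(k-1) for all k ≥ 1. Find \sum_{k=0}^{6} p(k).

p(1) = 3·(-3) = -9
p(2) = 3·(-9) = -27
p(3) = 3·(-27) = -81
p(4) = 3·(-81) = -243
p(5) = 3·(-243) = -729
p(6) = 3·(-729) = -2187
Sum = (-3) + (-9) + (-27) + (-81) + (-243) + (-729) + (-2187) = -3279

-3279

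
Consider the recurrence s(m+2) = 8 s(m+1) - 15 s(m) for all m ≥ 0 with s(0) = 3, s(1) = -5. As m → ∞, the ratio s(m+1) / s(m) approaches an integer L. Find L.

5

The characteristic equation is r^2 - 8r + 15 = 0, which factors as (r - 5)(r - 3) = 0.
So the roots are 5 and 3. Since |5| > |3| and the coefficient of 5^m is non-zero, the ratio tends to 5.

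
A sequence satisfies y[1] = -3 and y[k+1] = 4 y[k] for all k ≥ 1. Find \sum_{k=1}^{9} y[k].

y[2] = 4(-3) = -12
y[3] = 4(-12) = -48
y[4] = 4(-48) = -192
y[5] = 4(-192) = -768
y[6] = 4(-768) = -3072
y[7] = 4(-3072) = -12288
y[8] = 4(-12288) = -49152
y[9] = 4(-49152) = -196608
Sum = (-3) + (-12) + (-48) + (-192) + (-768) + (-3072) + (-12288) + (-49152) + (-196608) = -262143

-262143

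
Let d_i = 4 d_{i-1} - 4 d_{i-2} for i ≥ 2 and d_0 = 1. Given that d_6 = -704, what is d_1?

-2

Let d_1 = w.
d_2 = -4 + 4w
d_3 = -16 + 12w
d_4 = -48 + 32w
d_5 = -128 + 80w
d_6 = -320 + 192w
So -320 + 192w = -704, giving w = -2.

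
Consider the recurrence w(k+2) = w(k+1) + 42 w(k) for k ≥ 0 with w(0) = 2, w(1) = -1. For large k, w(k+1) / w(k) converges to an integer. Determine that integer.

The characteristic equation is r^2 - r - 42 = 0, which factors as (r - 7)(r + 6) = 0.
So the roots are 7 and -6. Since |7| > |-6| and the coefficient of 7^k is non-zero, the ratio tends to 7.

7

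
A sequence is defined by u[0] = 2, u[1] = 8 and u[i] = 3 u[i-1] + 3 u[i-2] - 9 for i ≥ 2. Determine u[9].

u[2] = 3*8 + 3*2 - 9 = 21
u[3] = 3*21 + 3*8 - 9 = 78
u[4] = 3*78 + 3*21 - 9 = 288
u[5] = 3*288 + 3*78 - 9 = 1089
u[6] = 3*1089 + 3*288 - 9 = 4122
u[7] = 3*4122 + 3*1089 - 9 = 15624
u[8] = 3*15624 + 3*4122 - 9 = 59229
u[9] = 3*59229 + 3*15624 - 9 = 224550

224550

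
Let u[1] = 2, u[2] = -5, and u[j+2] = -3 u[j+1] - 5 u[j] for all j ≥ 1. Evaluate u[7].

-70

u[3] = -3*(-5) - 5*2 = 5
u[4] = -3*5 - 5*(-5) = 10
u[5] = -3*10 - 5*5 = -55
u[6] = -3*(-55) - 5*10 = 115
u[7] = -3*115 - 5*(-55) = -70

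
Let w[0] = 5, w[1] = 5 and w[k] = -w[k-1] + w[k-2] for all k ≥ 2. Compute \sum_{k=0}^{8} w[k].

w[2] = -5 + 5 = 0
w[3] = -0 + 5 = 5
w[4] = -5 + 0 = -5
w[5] = -(-5) + 5 = 10
w[6] = -10 + (-5) = -15
w[7] = -(-15) + 10 = 25
w[8] = -25 + (-15) = -40
Sum = 5 + 5 + 0 + 5 + (-5) + 10 + (-15) + 25 + (-40) = -10

-10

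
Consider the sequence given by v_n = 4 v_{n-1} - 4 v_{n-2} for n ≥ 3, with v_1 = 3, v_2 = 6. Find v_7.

v_3 = 4*6 - 4*3 = 12
v_4 = 4*12 - 4*6 = 24
v_5 = 4*24 - 4*12 = 48
v_6 = 4*48 - 4*24 = 96
v_7 = 4*96 - 4*48 = 192

192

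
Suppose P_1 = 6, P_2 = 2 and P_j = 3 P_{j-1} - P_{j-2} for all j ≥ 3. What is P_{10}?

-754

P_3 = 3(2) - 6 = 0
P_4 = 3(0) - 2 = -2
P_5 = 3(-2) - 0 = -6
P_6 = 3(-6) - (-2) = -16
P_7 = 3(-16) - (-6) = -42
P_8 = 3(-42) - (-16) = -110
P_9 = 3(-110) - (-42) = -288
P_{10} = 3(-288) - (-110) = -754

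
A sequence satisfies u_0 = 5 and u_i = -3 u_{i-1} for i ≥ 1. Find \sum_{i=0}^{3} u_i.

-100

u_1 = -3*5 = -15
u_2 = -3*(-15) = 45
u_3 = -3*45 = -135
Sum = 5 + (-15) + 45 + (-135) = -100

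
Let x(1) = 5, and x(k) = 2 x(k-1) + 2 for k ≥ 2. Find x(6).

222

x(2) = 2·5 + 2 = 12
x(3) = 2·12 + 2 = 26
x(4) = 2·26 + 2 = 54
x(5) = 2·54 + 2 = 110
x(6) = 2·110 + 2 = 222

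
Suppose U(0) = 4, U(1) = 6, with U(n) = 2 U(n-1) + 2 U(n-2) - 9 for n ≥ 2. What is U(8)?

U(2) = 2(6) + 2(4) - 9 = 11
U(3) = 2(11) + 2(6) - 9 = 25
U(4) = 2(25) + 2(11) - 9 = 63
U(5) = 2(63) + 2(25) - 9 = 167
U(6) = 2(167) + 2(63) - 9 = 451
U(7) = 2(451) + 2(167) - 9 = 1227
U(8) = 2(1227) + 2(451) - 9 = 3347

3347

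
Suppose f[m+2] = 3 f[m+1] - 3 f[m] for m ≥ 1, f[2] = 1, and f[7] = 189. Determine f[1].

Let f[1] = w.
f[3] = 3 - 3w
f[4] = 6 - 9w
f[5] = 9 - 18w
f[6] = 9 - 27w
f[7] = -27w
So -27w = 189, giving w = -7.

-7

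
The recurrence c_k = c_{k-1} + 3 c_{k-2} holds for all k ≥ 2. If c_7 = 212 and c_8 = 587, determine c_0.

5

Rearranging, c_{k-2} = (c_k - c_{k-1}) / 3.
c_6 = (587 - 212) / 3 = 375/3 = 125
c_5 = (212 - 125) / 3 = 87/3 = 29
c_4 = (125 - 29) / 3 = 96/3 = 32
c_3 = (29 - 32) / 3 = -3/3 = -1
c_2 = (32 - (-1)) / 3 = 33/3 = 11
c_1 = (-1 - 11) / 3 = -12/3 = -4
c_0 = (11 - (-4)) / 3 = 15/3 = 5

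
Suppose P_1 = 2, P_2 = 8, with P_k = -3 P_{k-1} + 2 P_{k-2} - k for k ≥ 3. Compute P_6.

1038

P_3 = -3(8) + 2(2) - 3 = -23
P_4 = -3(-23) + 2(8) - 4 = 81
P_5 = -3(81) + 2(-23) - 5 = -294
P_6 = -3(-294) + 2(81) - 6 = 1038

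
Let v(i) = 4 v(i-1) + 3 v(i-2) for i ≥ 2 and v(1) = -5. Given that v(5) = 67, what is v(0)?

8

Let v(0) = z.
v(2) = -20 + 3z
v(3) = -95 + 12z
v(4) = -440 + 57z
v(5) = -2045 + 264z
So -2045 + 264z = 67, giving z = 8.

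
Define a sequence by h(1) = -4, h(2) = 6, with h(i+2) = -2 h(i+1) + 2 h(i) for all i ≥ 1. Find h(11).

h(3) = -2*6 + 2*(-4) = -20
h(4) = -2*(-20) + 2*6 = 52
h(5) = -2*52 + 2*(-20) = -144
h(6) = -2*(-144) + 2*52 = 392
h(7) = -2*392 + 2*(-144) = -1072
h(8) = -2*(-1072) + 2*392 = 2928
h(9) = -2*2928 + 2*(-1072) = -8000
h(10) = -2*(-8000) + 2*2928 = 21856
h(11) = -2*21856 + 2*(-8000) = -59712

-59712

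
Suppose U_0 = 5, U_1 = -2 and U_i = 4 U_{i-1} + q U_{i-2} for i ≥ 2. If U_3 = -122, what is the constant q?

U_2 = -8 + 5q
U_3 = -32 + 18q
So -32 + 18q = -122, giving q = -5.

-5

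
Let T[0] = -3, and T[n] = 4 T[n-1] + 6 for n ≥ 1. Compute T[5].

T[1] = 4(-3) + 6 = -6
T[2] = 4(-6) + 6 = -18
T[3] = 4(-18) + 6 = -66
T[4] = 4(-66) + 6 = -258
T[5] = 4(-258) + 6 = -1026

-1026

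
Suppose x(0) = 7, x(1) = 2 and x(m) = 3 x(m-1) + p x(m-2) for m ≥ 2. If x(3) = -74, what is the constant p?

x(2) = 6 + 7p
x(3) = 18 + 23p
So 18 + 23p = -74, giving p = -4.

-4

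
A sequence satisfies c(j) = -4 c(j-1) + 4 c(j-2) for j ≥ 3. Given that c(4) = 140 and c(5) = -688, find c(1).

Rearranging, c(j-2) = (c(j) + 4 c(j-1)) / 4.
c(3) = (-688 + 4*140) / 4 = -128/4 = -32
c(2) = (140 + 4*(-32)) / 4 = 12/4 = 3
c(1) = (-32 + 4*3) / 4 = -20/4 = -5

-5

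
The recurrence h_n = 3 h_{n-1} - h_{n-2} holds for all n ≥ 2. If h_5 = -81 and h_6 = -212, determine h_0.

-4

Rearranging, h_{n-2} = -(h_n - 3 h_{n-1}).
h_4 = -(-212 - 3·(-81)) = -31
h_3 = -(-81 - 3·(-31)) = -12
h_2 = -(-31 - 3·(-12)) = -5
h_1 = -(-12 - 3·(-5)) = -3
h_0 = -(-5 - 3·(-3)) = -4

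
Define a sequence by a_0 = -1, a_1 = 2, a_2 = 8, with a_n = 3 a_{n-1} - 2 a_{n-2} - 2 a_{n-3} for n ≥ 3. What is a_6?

98

a_3 = 3(8) - 2(2) - 2(-1) = 22
a_4 = 3(22) - 2(8) - 2(2) = 46
a_5 = 3(46) - 2(22) - 2(8) = 78
a_6 = 3(78) - 2(46) - 2(22) = 98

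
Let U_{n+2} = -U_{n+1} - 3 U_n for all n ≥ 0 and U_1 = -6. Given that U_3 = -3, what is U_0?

Let U_0 = v.
U_2 = 6 - 3v
U_3 = 12 + 3v
So 12 + 3v = -3, giving v = -5.

-5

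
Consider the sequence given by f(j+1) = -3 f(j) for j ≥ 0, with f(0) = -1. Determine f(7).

2187

f(1) = -3·(-1) = 3
f(2) = -3·3 = -9
f(3) = -3·(-9) = 27
f(4) = -3·27 = -81
f(5) = -3·(-81) = 243
f(6) = -3·243 = -729
f(7) = -3·(-729) = 2187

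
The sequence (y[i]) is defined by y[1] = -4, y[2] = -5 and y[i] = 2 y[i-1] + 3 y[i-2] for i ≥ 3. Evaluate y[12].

-398579

y[3] = 2·(-5) + 3·(-4) = -22
y[4] = 2·(-22) + 3·(-5) = -59
y[5] = 2·(-59) + 3·(-22) = -184
y[6] = 2·(-184) + 3·(-59) = -545
y[7] = 2·(-545) + 3·(-184) = -1642
y[8] = 2·(-1642) + 3·(-545) = -4919
y[9] = 2·(-4919) + 3·(-1642) = -14764
y[10] = 2·(-14764) + 3·(-4919) = -44285
y[11] = 2·(-44285) + 3·(-14764) = -132862
y[12] = 2·(-132862) + 3·(-44285) = -398579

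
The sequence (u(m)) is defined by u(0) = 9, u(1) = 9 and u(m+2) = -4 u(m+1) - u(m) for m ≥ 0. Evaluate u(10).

u(2) = -4*9 - 9 = -45
u(3) = -4*(-45) - 9 = 171
u(4) = -4*171 - (-45) = -639
u(5) = -4*(-639) - 171 = 2385
u(6) = -4*2385 - (-639) = -8901
u(7) = -4*(-8901) - 2385 = 33219
u(8) = -4*33219 - (-8901) = -123975
u(9) = -4*(-123975) - 33219 = 462681
u(10) = -4*462681 - (-123975) = -1726749

-1726749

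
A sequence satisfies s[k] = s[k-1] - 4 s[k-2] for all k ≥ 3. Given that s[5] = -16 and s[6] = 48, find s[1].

1

Rearranging, s[k-2] = (s[k] - s[k-1]) / -4.
s[4] = (48 - (-16)) / -4 = 64/-4 = -16
s[3] = (-16 - (-16)) / -4 = 0/-4 = 0
s[2] = (-16 - 0) / -4 = -16/-4 = 4
s[1] = (0 - 4) / -4 = -4/-4 = 1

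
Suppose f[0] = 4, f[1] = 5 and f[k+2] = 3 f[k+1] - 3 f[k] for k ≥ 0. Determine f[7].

-135

f[2] = 3·5 - 3·4 = 3
f[3] = 3·3 - 3·5 = -6
f[4] = 3·(-6) - 3·3 = -27
f[5] = 3·(-27) - 3·(-6) = -63
f[6] = 3·(-63) - 3·(-27) = -108
f[7] = 3·(-108) - 3·(-63) = -135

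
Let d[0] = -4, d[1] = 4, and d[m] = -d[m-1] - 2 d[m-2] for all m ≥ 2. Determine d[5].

20

d[2] = -4 - 2·(-4) = 4
d[3] = -4 - 2·4 = -12
d[4] = -(-12) - 2·4 = 4
d[5] = -4 - 2·(-12) = 20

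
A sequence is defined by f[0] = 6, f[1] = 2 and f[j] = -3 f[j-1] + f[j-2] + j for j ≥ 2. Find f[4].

9

f[2] = -3·2 + 6 + 2 = 2
f[3] = -3·2 + 2 + 3 = -1
f[4] = -3·(-1) + 2 + 4 = 9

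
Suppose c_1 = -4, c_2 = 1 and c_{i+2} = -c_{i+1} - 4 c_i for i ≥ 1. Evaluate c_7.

c_3 = -1 - 4·(-4) = 15
c_4 = -15 - 4·1 = -19
c_5 = -(-19) - 4·15 = -41
c_6 = -(-41) - 4·(-19) = 117
c_7 = -117 - 4·(-41) = 47

47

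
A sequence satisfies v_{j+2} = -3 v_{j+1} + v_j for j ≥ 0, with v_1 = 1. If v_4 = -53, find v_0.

Let v_0 = z.
v_2 = -3 + z
v_3 = 10 - 3z
v_4 = -33 + 10z
So -33 + 10z = -53, giving z = -2.

-2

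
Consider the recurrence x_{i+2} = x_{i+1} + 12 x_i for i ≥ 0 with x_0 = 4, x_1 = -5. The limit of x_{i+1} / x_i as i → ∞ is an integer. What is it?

4

The characteristic equation is r^2 - r - 12 = 0, which factors as (r - 4)(r + 3) = 0.
So the roots are 4 and -3. Since |4| > |-3| and the coefficient of 4^i is non-zero, the ratio tends to 4.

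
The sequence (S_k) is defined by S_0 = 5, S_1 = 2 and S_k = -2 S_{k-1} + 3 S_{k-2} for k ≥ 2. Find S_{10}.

S_2 = -2·2 + 3·5 = 11
S_3 = -2·11 + 3·2 = -16
S_4 = -2·(-16) + 3·11 = 65
S_5 = -2·65 + 3·(-16) = -178
S_6 = -2·(-178) + 3·65 = 551
S_7 = -2·551 + 3·(-178) = -1636
S_8 = -2·(-1636) + 3·551 = 4925
S_9 = -2·4925 + 3·(-1636) = -14758
S_{10} = -2·(-14758) + 3·4925 = 44291

44291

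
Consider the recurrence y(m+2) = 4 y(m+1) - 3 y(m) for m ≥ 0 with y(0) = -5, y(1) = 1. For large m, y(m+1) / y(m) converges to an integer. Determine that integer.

The characteristic equation is r^2 - 4r + 3 = 0, which factors as (r - 3)(r - 1) = 0.
So the roots are 3 and 1. Since |3| > |1| and the coefficient of 3^m is non-zero, the ratio tends to 3.

3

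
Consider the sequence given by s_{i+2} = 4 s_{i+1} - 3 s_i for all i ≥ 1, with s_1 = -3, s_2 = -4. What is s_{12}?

-88576

s_3 = 4*(-4) - 3*(-3) = -7
s_4 = 4*(-7) - 3*(-4) = -16
s_5 = 4*(-16) - 3*(-7) = -43
s_6 = 4*(-43) - 3*(-16) = -124
s_7 = 4*(-124) - 3*(-43) = -367
s_8 = 4*(-367) - 3*(-124) = -1096
s_9 = 4*(-1096) - 3*(-367) = -3283
s_{10} = 4*(-3283) - 3*(-1096) = -9844
s_{11} = 4*(-9844) - 3*(-3283) = -29527
s_{12} = 4*(-29527) - 3*(-9844) = -88576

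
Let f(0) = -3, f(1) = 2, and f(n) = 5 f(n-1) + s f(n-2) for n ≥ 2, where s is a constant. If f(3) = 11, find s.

3

f(2) = 10 - 3s
f(3) = 50 - 13s
So 50 - 13s = 11, giving s = 3.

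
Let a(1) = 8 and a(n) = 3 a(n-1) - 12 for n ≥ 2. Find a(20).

2324522940

The fixed point is -12/(1 - 3) = 6, so a(n) - 6 = 3(a(n-1) - 6).
Hence a(n) = 2·3^{n-1} + 6.
a(20) = 2·3^{19} + 6 = 2·1162261467 + 6 = 2324522940.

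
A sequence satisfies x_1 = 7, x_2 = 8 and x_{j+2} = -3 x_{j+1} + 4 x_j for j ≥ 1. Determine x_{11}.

x_3 = -3*8 + 4*7 = 4
x_4 = -3*4 + 4*8 = 20
x_5 = -3*20 + 4*4 = -44
x_6 = -3*(-44) + 4*20 = 212
x_7 = -3*212 + 4*(-44) = -812
x_8 = -3*(-812) + 4*212 = 3284
x_9 = -3*3284 + 4*(-812) = -13100
x_{10} = -3*(-13100) + 4*3284 = 52436
x_{11} = -3*52436 + 4*(-13100) = -209708

-209708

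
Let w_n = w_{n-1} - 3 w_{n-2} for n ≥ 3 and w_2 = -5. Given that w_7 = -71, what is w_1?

-3

Let w_1 = x.
w_3 = -5 - 3x
w_4 = 10 - 3x
w_5 = 25 + 6x
w_6 = -5 + 15x
w_7 = -80 - 3x
So -80 - 3x = -71, giving x = -3.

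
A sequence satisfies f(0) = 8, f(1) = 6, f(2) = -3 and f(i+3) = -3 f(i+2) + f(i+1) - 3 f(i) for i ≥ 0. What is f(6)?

87

f(3) = -3*(-3) + 6 - 3*8 = -9
f(4) = -3*(-9) + (-3) - 3*6 = 6
f(5) = -3*6 + (-9) - 3*(-3) = -18
f(6) = -3*(-18) + 6 - 3*(-9) = 87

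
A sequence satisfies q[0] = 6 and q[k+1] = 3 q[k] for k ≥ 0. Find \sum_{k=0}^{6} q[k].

6558

q[1] = 3*6 = 18
q[2] = 3*18 = 54
q[3] = 3*54 = 162
q[4] = 3*162 = 486
q[5] = 3*486 = 1458
q[6] = 3*1458 = 4374
Sum = 6 + 18 + 54 + 162 + 486 + 1458 + 4374 = 6558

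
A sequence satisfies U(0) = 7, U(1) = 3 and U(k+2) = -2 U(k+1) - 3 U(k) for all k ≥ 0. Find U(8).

-441

U(2) = -2(3) - 3(7) = -27
U(3) = -2(-27) - 3(3) = 45
U(4) = -2(45) - 3(-27) = -9
U(5) = -2(-9) - 3(45) = -117
U(6) = -2(-117) - 3(-9) = 261
U(7) = -2(261) - 3(-117) = -171
U(8) = -2(-171) - 3(261) = -441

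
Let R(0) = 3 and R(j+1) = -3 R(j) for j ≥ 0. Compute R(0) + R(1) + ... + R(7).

R(1) = -3(3) = -9
R(2) = -3(-9) = 27
R(3) = -3(27) = -81
R(4) = -3(-81) = 243
R(5) = -3(243) = -729
R(6) = -3(-729) = 2187
R(7) = -3(2187) = -6561
Sum = 3 + (-9) + 27 + (-81) + 243 + (-729) + 2187 + (-6561) = -4920

-4920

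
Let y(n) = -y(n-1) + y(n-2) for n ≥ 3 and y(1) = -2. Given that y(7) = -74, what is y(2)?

8

Let y(2) = v.
y(3) = -2 - v
y(4) = 2 + 2v
y(5) = -4 - 3v
y(6) = 6 + 5v
y(7) = -10 - 8v
So -10 - 8v = -74, giving v = 8.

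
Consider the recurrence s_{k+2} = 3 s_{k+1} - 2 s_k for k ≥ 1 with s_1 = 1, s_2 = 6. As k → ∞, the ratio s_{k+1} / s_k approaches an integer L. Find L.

The characteristic equation is r^2 - 3r + 2 = 0, which factors as (r - 2)(r - 1) = 0.
So the roots are 2 and 1. Since |2| > |1| and the coefficient of 2^k is non-zero, the ratio tends to 2.

2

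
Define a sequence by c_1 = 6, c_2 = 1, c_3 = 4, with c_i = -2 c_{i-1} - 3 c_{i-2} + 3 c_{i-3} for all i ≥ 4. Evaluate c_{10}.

-290

c_4 = -2(4) - 3(1) + 3(6) = 7
c_5 = -2(7) - 3(4) + 3(1) = -23
c_6 = -2(-23) - 3(7) + 3(4) = 37
c_7 = -2(37) - 3(-23) + 3(7) = 16
c_8 = -2(16) - 3(37) + 3(-23) = -212
c_9 = -2(-212) - 3(16) + 3(37) = 487
c_{10} = -2(487) - 3(-212) + 3(16) = -290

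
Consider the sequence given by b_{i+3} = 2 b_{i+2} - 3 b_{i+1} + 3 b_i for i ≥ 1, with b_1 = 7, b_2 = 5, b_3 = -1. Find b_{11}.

152

b_4 = 2*(-1) - 3*5 + 3*7 = 4
b_5 = 2*4 - 3*(-1) + 3*5 = 26
b_6 = 2*26 - 3*4 + 3*(-1) = 37
b_7 = 2*37 - 3*26 + 3*4 = 8
b_8 = 2*8 - 3*37 + 3*26 = -17
b_9 = 2*(-17) - 3*8 + 3*37 = 53
b_{10} = 2*53 - 3*(-17) + 3*8 = 181
b_{11} = 2*181 - 3*53 + 3*(-17) = 152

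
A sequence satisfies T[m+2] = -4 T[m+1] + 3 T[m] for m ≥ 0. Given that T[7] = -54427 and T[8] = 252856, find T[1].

-1

Rearranging, T[m-2] = (T[m] + 4 T[m-1]) / 3.
T[6] = (252856 + 4(-54427)) / 3 = 35148/3 = 11716
T[5] = (-54427 + 4(11716)) / 3 = -7563/3 = -2521
T[4] = (11716 + 4(-2521)) / 3 = 1632/3 = 544
T[3] = (-2521 + 4(544)) / 3 = -345/3 = -115
T[2] = (544 + 4(-115)) / 3 = 84/3 = 28
T[1] = (-115 + 4(28)) / 3 = -3/3 = -1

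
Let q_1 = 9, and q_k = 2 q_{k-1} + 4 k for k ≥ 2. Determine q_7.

1308

q_2 = 2(9) + 8 = 26
q_3 = 2(26) + 12 = 64
q_4 = 2(64) + 16 = 144
q_5 = 2(144) + 20 = 308
q_6 = 2(308) + 24 = 640
q_7 = 2(640) + 28 = 1308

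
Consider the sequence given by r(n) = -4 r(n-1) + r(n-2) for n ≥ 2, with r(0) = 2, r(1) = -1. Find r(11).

-2594329

r(2) = -4(-1) + 2 = 6
r(3) = -4(6) + (-1) = -25
r(4) = -4(-25) + 6 = 106
r(5) = -4(106) + (-25) = -449
r(6) = -4(-449) + 106 = 1902
r(7) = -4(1902) + (-449) = -8057
r(8) = -4(-8057) + 1902 = 34130
r(9) = -4(34130) + (-8057) = -144577
r(10) = -4(-144577) + 34130 = 612438
r(11) = -4(612438) + (-144577) = -2594329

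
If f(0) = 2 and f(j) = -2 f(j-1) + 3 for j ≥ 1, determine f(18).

The fixed point is 3/(1 + 2) = 1, so f(j) - 1 = -2(f(j-1) - 1).
Hence f(j) = 1·(-2)^j + 1.
f(18) = 1·(-2)^{18} + 1 = 1·262144 + 1 = 262145.

262145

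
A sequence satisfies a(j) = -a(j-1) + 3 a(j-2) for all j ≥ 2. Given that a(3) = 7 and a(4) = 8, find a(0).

3

Rearranging, a(j-2) = (a(j) + a(j-1)) / 3.
a(2) = (8 + 7) / 3 = 15/3 = 5
a(1) = (7 + 5) / 3 = 12/3 = 4
a(0) = (5 + 4) / 3 = 9/3 = 3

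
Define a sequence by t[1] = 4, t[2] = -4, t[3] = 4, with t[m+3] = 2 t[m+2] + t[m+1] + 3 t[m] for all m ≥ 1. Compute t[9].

t[4] = 2·4 + (-4) + 3·4 = 16
t[5] = 2·16 + 4 + 3·(-4) = 24
t[6] = 2·24 + 16 + 3·4 = 76
t[7] = 2·76 + 24 + 3·16 = 224
t[8] = 2·224 + 76 + 3·24 = 596
t[9] = 2·596 + 224 + 3·76 = 1644

1644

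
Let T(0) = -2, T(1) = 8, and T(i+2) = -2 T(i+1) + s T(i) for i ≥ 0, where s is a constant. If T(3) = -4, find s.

-3

T(2) = -16 - 2s
T(3) = 32 + 12s
So 32 + 12s = -4, giving s = -3.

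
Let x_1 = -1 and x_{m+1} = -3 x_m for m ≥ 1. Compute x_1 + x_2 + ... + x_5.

x_2 = -3(-1) = 3
x_3 = -3(3) = -9
x_4 = -3(-9) = 27
x_5 = -3(27) = -81
Sum = (-1) + 3 + (-9) + 27 + (-81) = -61

-61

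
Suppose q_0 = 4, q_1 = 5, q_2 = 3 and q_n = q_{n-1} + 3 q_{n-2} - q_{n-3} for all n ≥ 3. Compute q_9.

1137

q_3 = 3 + 3(5) - 4 = 14
q_4 = 14 + 3(3) - 5 = 18
q_5 = 18 + 3(14) - 3 = 57
q_6 = 57 + 3(18) - 14 = 97
q_7 = 97 + 3(57) - 18 = 250
q_8 = 250 + 3(97) - 57 = 484
q_9 = 484 + 3(250) - 97 = 1137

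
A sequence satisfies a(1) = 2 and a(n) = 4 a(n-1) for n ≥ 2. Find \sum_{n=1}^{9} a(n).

a(2) = 4·2 = 8
a(3) = 4·8 = 32
a(4) = 4·32 = 128
a(5) = 4·128 = 512
a(6) = 4·512 = 2048
a(7) = 4·2048 = 8192
a(8) = 4·8192 = 32768
a(9) = 4·32768 = 131072
Sum = 2 + 8 + 32 + 128 + 512 + 2048 + 8192 + 32768 + 131072 = 174762

174762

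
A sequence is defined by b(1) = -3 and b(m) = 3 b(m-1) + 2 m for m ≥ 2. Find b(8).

-1103

b(2) = 3·(-3) + 4 = -5
b(3) = 3·(-5) + 6 = -9
b(4) = 3·(-9) + 8 = -19
b(5) = 3·(-19) + 10 = -47
b(6) = 3·(-47) + 12 = -129
b(7) = 3·(-129) + 14 = -373
b(8) = 3·(-373) + 16 = -1103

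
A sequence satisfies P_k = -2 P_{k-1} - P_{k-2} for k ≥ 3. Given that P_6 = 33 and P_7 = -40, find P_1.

Rearranging, P_{k-2} = -(P_k + 2 P_{k-1}).
P_5 = -(-40 + 2*33) = -26
P_4 = -(33 + 2*(-26)) = 19
P_3 = -(-26 + 2*19) = -12
P_2 = -(19 + 2*(-12)) = 5
P_1 = -(-12 + 2*5) = 2

2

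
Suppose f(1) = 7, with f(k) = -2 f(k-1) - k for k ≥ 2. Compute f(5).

f(2) = -2*7 - 2 = -16
f(3) = -2*(-16) - 3 = 29
f(4) = -2*29 - 4 = -62
f(5) = -2*(-62) - 5 = 119

119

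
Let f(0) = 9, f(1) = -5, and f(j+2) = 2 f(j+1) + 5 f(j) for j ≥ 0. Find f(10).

392035

f(2) = 2*(-5) + 5*9 = 35
f(3) = 2*35 + 5*(-5) = 45
f(4) = 2*45 + 5*35 = 265
f(5) = 2*265 + 5*45 = 755
f(6) = 2*755 + 5*265 = 2835
f(7) = 2*2835 + 5*755 = 9445
f(8) = 2*9445 + 5*2835 = 33065
f(9) = 2*33065 + 5*9445 = 113355
f(10) = 2*113355 + 5*33065 = 392035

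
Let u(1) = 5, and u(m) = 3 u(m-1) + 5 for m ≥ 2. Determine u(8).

u(2) = 3(5) + 5 = 20
u(3) = 3(20) + 5 = 65
u(4) = 3(65) + 5 = 200
u(5) = 3(200) + 5 = 605
u(6) = 3(605) + 5 = 1820
u(7) = 3(1820) + 5 = 5465
u(8) = 3(5465) + 5 = 16400

16400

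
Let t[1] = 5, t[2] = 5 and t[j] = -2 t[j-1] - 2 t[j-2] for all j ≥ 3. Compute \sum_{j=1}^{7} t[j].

t[3] = -2*5 - 2*5 = -20
t[4] = -2*(-20) - 2*5 = 30
t[5] = -2*30 - 2*(-20) = -20
t[6] = -2*(-20) - 2*30 = -20
t[7] = -2*(-20) - 2*(-20) = 80
Sum = 5 + 5 + (-20) + 30 + (-20) + (-20) + 80 = 60

60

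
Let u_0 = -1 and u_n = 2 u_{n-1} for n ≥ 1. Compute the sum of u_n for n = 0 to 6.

u_1 = 2(-1) = -2
u_2 = 2(-2) = -4
u_3 = 2(-4) = -8
u_4 = 2(-8) = -16
u_5 = 2(-16) = -32
u_6 = 2(-32) = -64
Sum = (-1) + (-2) + (-4) + (-8) + (-16) + (-32) + (-64) = -127

-127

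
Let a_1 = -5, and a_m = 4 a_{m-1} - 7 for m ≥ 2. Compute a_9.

a_2 = 4*(-5) - 7 = -27
a_3 = 4*(-27) - 7 = -115
a_4 = 4*(-115) - 7 = -467
a_5 = 4*(-467) - 7 = -1875
a_6 = 4*(-1875) - 7 = -7507
a_7 = 4*(-7507) - 7 = -30035
a_8 = 4*(-30035) - 7 = -120147
a_9 = 4*(-120147) - 7 = -480595

-480595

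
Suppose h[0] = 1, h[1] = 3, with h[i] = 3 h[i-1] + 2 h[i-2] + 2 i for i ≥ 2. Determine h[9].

121379

h[2] = 3*3 + 2*1 + 4 = 15
h[3] = 3*15 + 2*3 + 6 = 57
h[4] = 3*57 + 2*15 + 8 = 209
h[5] = 3*209 + 2*57 + 10 = 751
h[6] = 3*751 + 2*209 + 12 = 2683
h[7] = 3*2683 + 2*751 + 14 = 9565
h[8] = 3*9565 + 2*2683 + 16 = 34077
h[9] = 3*34077 + 2*9565 + 18 = 121379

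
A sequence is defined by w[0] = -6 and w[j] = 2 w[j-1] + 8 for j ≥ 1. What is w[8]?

w[1] = 2·(-6) + 8 = -4
w[2] = 2·(-4) + 8 = 0
w[3] = 2·0 + 8 = 8
w[4] = 2·8 + 8 = 24
w[5] = 2·24 + 8 = 56
w[6] = 2·56 + 8 = 120
w[7] = 2·120 + 8 = 248
w[8] = 2·248 + 8 = 504

504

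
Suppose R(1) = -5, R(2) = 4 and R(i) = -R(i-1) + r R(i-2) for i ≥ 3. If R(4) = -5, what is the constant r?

R(3) = -4 - 5r
R(4) = 4 + 9r
So 4 + 9r = -5, giving r = -1.

-1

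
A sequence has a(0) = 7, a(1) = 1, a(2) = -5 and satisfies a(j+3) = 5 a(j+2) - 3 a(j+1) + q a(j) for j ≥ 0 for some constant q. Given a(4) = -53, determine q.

2

a(3) = -28 + 7q
a(4) = -125 + 36q
So -125 + 36q = -53, giving q = 2.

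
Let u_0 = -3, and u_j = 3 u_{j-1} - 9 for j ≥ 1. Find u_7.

-16398

u_1 = 3*(-3) - 9 = -18
u_2 = 3*(-18) - 9 = -63
u_3 = 3*(-63) - 9 = -198
u_4 = 3*(-198) - 9 = -603
u_5 = 3*(-603) - 9 = -1818
u_6 = 3*(-1818) - 9 = -5463
u_7 = 3*(-5463) - 9 = -16398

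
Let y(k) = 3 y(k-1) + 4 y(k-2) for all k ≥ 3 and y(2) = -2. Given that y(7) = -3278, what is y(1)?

-2

Let y(1) = z.
y(3) = -6 + 4z
y(4) = -26 + 12z
y(5) = -102 + 52z
y(6) = -410 + 204z
y(7) = -1638 + 820z
So -1638 + 820z = -3278, giving z = -2.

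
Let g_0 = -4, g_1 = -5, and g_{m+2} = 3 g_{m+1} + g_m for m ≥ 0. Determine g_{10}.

g_2 = 3*(-5) + (-4) = -19
g_3 = 3*(-19) + (-5) = -62
g_4 = 3*(-62) + (-19) = -205
g_5 = 3*(-205) + (-62) = -677
g_6 = 3*(-677) + (-205) = -2236
g_7 = 3*(-2236) + (-677) = -7385
g_8 = 3*(-7385) + (-2236) = -24391
g_9 = 3*(-24391) + (-7385) = -80558
g_{10} = 3*(-80558) + (-24391) = -266065

-266065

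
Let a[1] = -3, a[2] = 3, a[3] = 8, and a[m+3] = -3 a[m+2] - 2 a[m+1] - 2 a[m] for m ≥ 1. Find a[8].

-770

a[4] = -3*8 - 2*3 - 2*(-3) = -24
a[5] = -3*(-24) - 2*8 - 2*3 = 50
a[6] = -3*50 - 2*(-24) - 2*8 = -118
a[7] = -3*(-118) - 2*50 - 2*(-24) = 302
a[8] = -3*302 - 2*(-118) - 2*50 = -770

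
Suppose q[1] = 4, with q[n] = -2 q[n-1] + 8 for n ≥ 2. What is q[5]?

q[2] = -2(4) + 8 = 0
q[3] = -2(0) + 8 = 8
q[4] = -2(8) + 8 = -8
q[5] = -2(-8) + 8 = 24

24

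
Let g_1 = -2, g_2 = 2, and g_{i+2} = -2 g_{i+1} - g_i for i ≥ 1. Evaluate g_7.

g_3 = -2*2 - (-2) = -2
g_4 = -2*(-2) - 2 = 2
g_5 = -2*2 - (-2) = -2
g_6 = -2*(-2) - 2 = 2
g_7 = -2*2 - (-2) = -2

-2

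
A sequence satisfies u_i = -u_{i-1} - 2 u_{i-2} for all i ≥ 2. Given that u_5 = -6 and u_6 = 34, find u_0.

2

Rearranging, u_{i-2} = (u_i + u_{i-1}) / -2.
u_4 = (34 + (-6)) / -2 = 28/-2 = -14
u_3 = (-6 + (-14)) / -2 = -20/-2 = 10
u_2 = (-14 + 10) / -2 = -4/-2 = 2
u_1 = (10 + 2) / -2 = 12/-2 = -6
u_0 = (2 + (-6)) / -2 = -4/-2 = 2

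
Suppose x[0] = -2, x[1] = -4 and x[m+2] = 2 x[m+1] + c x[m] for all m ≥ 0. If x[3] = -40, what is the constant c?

3

x[2] = -8 - 2c
x[3] = -16 - 8c
So -16 - 8c = -40, giving c = 3.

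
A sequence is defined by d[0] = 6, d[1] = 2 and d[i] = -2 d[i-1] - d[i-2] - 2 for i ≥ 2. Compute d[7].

56

d[2] = -2(2) - 6 - 2 = -12
d[3] = -2(-12) - 2 - 2 = 20
d[4] = -2(20) - (-12) - 2 = -30
d[5] = -2(-30) - 20 - 2 = 38
d[6] = -2(38) - (-30) - 2 = -48
d[7] = -2(-48) - 38 - 2 = 56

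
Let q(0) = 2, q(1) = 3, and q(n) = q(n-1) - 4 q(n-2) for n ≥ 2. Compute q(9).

439

q(2) = 3 - 4(2) = -5
q(3) = (-5) - 4(3) = -17
q(4) = (-17) - 4(-5) = 3
q(5) = 3 - 4(-17) = 71
q(6) = 71 - 4(3) = 59
q(7) = 59 - 4(71) = -225
q(8) = (-225) - 4(59) = -461
q(9) = (-461) - 4(-225) = 439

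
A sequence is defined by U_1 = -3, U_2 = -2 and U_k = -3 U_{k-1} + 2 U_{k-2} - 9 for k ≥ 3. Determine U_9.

U_3 = -3·(-2) + 2·(-3) - 9 = -9
U_4 = -3·(-9) + 2·(-2) - 9 = 14
U_5 = -3·14 + 2·(-9) - 9 = -69
U_6 = -3·(-69) + 2·14 - 9 = 226
U_7 = -3·226 + 2·(-69) - 9 = -825
U_8 = -3·(-825) + 2·226 - 9 = 2918
U_9 = -3·2918 + 2·(-825) - 9 = -10413

-10413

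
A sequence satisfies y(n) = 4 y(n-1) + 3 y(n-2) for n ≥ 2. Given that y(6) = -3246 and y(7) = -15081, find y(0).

2

Rearranging, y(n-2) = (y(n) - 4 y(n-1)) / 3.
y(5) = (-15081 - 4·(-3246)) / 3 = -2097/3 = -699
y(4) = (-3246 - 4·(-699)) / 3 = -450/3 = -150
y(3) = (-699 - 4·(-150)) / 3 = -99/3 = -33
y(2) = (-150 - 4·(-33)) / 3 = -18/3 = -6
y(1) = (-33 - 4·(-6)) / 3 = -9/3 = -3
y(0) = (-6 - 4·(-3)) / 3 = 6/3 = 2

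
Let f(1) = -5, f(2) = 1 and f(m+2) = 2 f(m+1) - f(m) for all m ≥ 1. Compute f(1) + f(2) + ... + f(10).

220

f(3) = 2·1 - (-5) = 7
f(4) = 2·7 - 1 = 13
f(5) = 2·13 - 7 = 19
f(6) = 2·19 - 13 = 25
f(7) = 2·25 - 19 = 31
f(8) = 2·31 - 25 = 37
f(9) = 2·37 - 31 = 43
f(10) = 2·43 - 37 = 49
Sum = (-5) + 1 + 7 + 13 + 19 + 25 + 31 + 37 + 43 + 49 = 220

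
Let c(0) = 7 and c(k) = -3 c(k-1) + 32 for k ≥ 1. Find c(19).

1162261475

The fixed point is 32/(1 + 3) = 8, so c(k) - 8 = -3(c(k-1) - 8).
Hence c(k) = -1·(-3)^k + 8.
c(19) = -1·(-3)^{19} + 8 = -1·-1162261467 + 8 = 1162261475.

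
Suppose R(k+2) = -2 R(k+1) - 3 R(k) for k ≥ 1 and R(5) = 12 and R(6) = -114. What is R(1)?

4

Rearranging, R(k-2) = (R(k) + 2 R(k-1)) / -3.
R(4) = (-114 + 2(12)) / -3 = -90/-3 = 30
R(3) = (12 + 2(30)) / -3 = 72/-3 = -24
R(2) = (30 + 2(-24)) / -3 = -18/-3 = 6
R(1) = (-24 + 2(6)) / -3 = -12/-3 = 4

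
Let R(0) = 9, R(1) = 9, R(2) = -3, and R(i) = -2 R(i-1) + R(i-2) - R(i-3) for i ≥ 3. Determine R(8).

-939

R(3) = -2*(-3) + 9 - 9 = 6
R(4) = -2*6 + (-3) - 9 = -24
R(5) = -2*(-24) + 6 - (-3) = 57
R(6) = -2*57 + (-24) - 6 = -144
R(7) = -2*(-144) + 57 - (-24) = 369
R(8) = -2*369 + (-144) - 57 = -939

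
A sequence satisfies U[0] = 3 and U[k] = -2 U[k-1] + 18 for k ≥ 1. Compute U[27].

The fixed point is 18/(1 + 2) = 6, so U[k] - 6 = -2(U[k-1] - 6).
Hence U[k] = -3·(-2)^k + 6.
U[27] = -3·(-2)^{27} + 6 = -3·-134217728 + 6 = 402653190.

402653190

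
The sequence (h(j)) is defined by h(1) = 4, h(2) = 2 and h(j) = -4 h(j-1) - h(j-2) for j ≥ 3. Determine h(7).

h(3) = -4(2) - 4 = -12
h(4) = -4(-12) - 2 = 46
h(5) = -4(46) - (-12) = -172
h(6) = -4(-172) - 46 = 642
h(7) = -4(642) - (-172) = -2396

-2396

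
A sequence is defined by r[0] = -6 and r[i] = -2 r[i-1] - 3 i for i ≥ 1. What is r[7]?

675

r[1] = -2*(-6) - 3 = 9
r[2] = -2*9 - 6 = -24
r[3] = -2*(-24) - 9 = 39
r[4] = -2*39 - 12 = -90
r[5] = -2*(-90) - 15 = 165
r[6] = -2*165 - 18 = -348
r[7] = -2*(-348) - 21 = 675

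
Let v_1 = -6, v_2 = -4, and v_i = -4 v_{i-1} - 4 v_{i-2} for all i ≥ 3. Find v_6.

-1088

v_3 = -4*(-4) - 4*(-6) = 40
v_4 = -4*40 - 4*(-4) = -144
v_5 = -4*(-144) - 4*40 = 416
v_6 = -4*416 - 4*(-144) = -1088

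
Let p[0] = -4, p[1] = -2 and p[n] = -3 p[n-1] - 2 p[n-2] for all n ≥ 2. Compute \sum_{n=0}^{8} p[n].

p[2] = -3·(-2) - 2·(-4) = 14
p[3] = -3·14 - 2·(-2) = -38
p[4] = -3·(-38) - 2·14 = 86
p[5] = -3·86 - 2·(-38) = -182
p[6] = -3·(-182) - 2·86 = 374
p[7] = -3·374 - 2·(-182) = -758
p[8] = -3·(-758) - 2·374 = 1526
Sum = (-4) + (-2) + 14 + (-38) + 86 + (-182) + 374 + (-758) + 1526 = 1016

1016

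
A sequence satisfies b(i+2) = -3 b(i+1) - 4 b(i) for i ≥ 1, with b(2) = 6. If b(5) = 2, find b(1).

Let b(1) = x.
b(3) = -18 - 4x
b(4) = 30 + 12x
b(5) = -18 - 20x
So -18 - 20x = 2, giving x = -1.

-1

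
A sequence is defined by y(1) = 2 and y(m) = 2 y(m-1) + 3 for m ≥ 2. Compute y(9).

1277

y(2) = 2·2 + 3 = 7
y(3) = 2·7 + 3 = 17
y(4) = 2·17 + 3 = 37
y(5) = 2·37 + 3 = 77
y(6) = 2·77 + 3 = 157
y(7) = 2·157 + 3 = 317
y(8) = 2·317 + 3 = 637
y(9) = 2·637 + 3 = 1277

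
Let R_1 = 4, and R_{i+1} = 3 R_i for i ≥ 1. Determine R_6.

R_2 = 3·4 = 12
R_3 = 3·12 = 36
R_4 = 3·36 = 108
R_5 = 3·108 = 324
R_6 = 3·324 = 972

972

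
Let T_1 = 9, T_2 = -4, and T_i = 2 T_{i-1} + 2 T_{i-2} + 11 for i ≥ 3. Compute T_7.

T_3 = 2·(-4) + 2·9 + 11 = 21
T_4 = 2·21 + 2·(-4) + 11 = 45
T_5 = 2·45 + 2·21 + 11 = 143
T_6 = 2·143 + 2·45 + 11 = 387
T_7 = 2·387 + 2·143 + 11 = 1071

1071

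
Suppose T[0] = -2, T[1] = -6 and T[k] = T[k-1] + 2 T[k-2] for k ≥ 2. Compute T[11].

T[2] = (-6) + 2(-2) = -10
T[3] = (-10) + 2(-6) = -22
T[4] = (-22) + 2(-10) = -42
T[5] = (-42) + 2(-22) = -86
T[6] = (-86) + 2(-42) = -170
T[7] = (-170) + 2(-86) = -342
T[8] = (-342) + 2(-170) = -682
T[9] = (-682) + 2(-342) = -1366
T[10] = (-1366) + 2(-682) = -2730
T[11] = (-2730) + 2(-1366) = -5462

-5462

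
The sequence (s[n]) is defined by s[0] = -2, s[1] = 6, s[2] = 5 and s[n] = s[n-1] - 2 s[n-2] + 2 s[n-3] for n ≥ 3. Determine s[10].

s[3] = 5 - 2*6 + 2*(-2) = -11
s[4] = (-11) - 2*5 + 2*6 = -9
s[5] = (-9) - 2*(-11) + 2*5 = 23
s[6] = 23 - 2*(-9) + 2*(-11) = 19
s[7] = 19 - 2*23 + 2*(-9) = -45
s[8] = (-45) - 2*19 + 2*23 = -37
s[9] = (-37) - 2*(-45) + 2*19 = 91
s[10] = 91 - 2*(-37) + 2*(-45) = 75

75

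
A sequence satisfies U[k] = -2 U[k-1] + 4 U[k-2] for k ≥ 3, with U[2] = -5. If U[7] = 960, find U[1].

-1

Let U[1] = w.
U[3] = 10 + 4w
U[4] = -40 - 8w
U[5] = 120 + 32w
U[6] = -400 - 96w
U[7] = 1280 + 320w
So 1280 + 320w = 960, giving w = -1.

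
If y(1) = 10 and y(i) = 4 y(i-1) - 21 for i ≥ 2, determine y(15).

805306375

The fixed point is -21/(1 - 4) = 7, so y(i) - 7 = 4(y(i-1) - 7).
Hence y(i) = 3·4^{i-1} + 7.
y(15) = 3·4^{14} + 7 = 3·268435456 + 7 = 805306375.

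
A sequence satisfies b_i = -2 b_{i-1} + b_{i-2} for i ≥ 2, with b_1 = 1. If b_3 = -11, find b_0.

8

Let b_0 = z.
b_2 = -2 + z
b_3 = 5 - 2z
So 5 - 2z = -11, giving z = 8.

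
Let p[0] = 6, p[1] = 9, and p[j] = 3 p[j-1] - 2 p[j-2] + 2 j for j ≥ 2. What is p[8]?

2197

p[2] = 3(9) - 2(6) + 4 = 19
p[3] = 3(19) - 2(9) + 6 = 45
p[4] = 3(45) - 2(19) + 8 = 105
p[5] = 3(105) - 2(45) + 10 = 235
p[6] = 3(235) - 2(105) + 12 = 507
p[7] = 3(507) - 2(235) + 14 = 1065
p[8] = 3(1065) - 2(507) + 16 = 2197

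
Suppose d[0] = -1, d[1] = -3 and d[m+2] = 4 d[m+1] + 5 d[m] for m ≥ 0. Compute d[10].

-6510417

d[2] = 4*(-3) + 5*(-1) = -17
d[3] = 4*(-17) + 5*(-3) = -83
d[4] = 4*(-83) + 5*(-17) = -417
d[5] = 4*(-417) + 5*(-83) = -2083
d[6] = 4*(-2083) + 5*(-417) = -10417
d[7] = 4*(-10417) + 5*(-2083) = -52083
d[8] = 4*(-52083) + 5*(-10417) = -260417
d[9] = 4*(-260417) + 5*(-52083) = -1302083
d[10] = 4*(-1302083) + 5*(-260417) = -6510417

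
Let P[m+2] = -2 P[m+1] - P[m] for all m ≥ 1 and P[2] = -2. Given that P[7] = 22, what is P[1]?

Let P[1] = x.
P[3] = 4 - x
P[4] = -6 + 2x
P[5] = 8 - 3x
P[6] = -10 + 4x
P[7] = 12 - 5x
So 12 - 5x = 22, giving x = -2.

-2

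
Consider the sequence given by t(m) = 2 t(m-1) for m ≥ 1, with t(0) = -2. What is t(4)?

t(1) = 2*(-2) = -4
t(2) = 2*(-4) = -8
t(3) = 2*(-8) = -16
t(4) = 2*(-16) = -32

-32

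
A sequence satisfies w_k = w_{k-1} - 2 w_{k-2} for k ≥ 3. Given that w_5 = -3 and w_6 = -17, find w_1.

-3

Rearranging, w_{k-2} = (w_k - w_{k-1}) / -2.
w_4 = (-17 - (-3)) / -2 = -14/-2 = 7
w_3 = (-3 - 7) / -2 = -10/-2 = 5
w_2 = (7 - 5) / -2 = 2/-2 = -1
w_1 = (5 - (-1)) / -2 = 6/-2 = -3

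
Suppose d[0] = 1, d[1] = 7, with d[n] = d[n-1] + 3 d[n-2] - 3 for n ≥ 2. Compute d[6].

d[2] = 7 + 3*1 - 3 = 7
d[3] = 7 + 3*7 - 3 = 25
d[4] = 25 + 3*7 - 3 = 43
d[5] = 43 + 3*25 - 3 = 115
d[6] = 115 + 3*43 - 3 = 241

241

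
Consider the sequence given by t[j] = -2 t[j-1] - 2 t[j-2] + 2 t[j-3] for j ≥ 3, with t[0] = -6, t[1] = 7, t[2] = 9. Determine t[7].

t[3] = -2(9) - 2(7) + 2(-6) = -44
t[4] = -2(-44) - 2(9) + 2(7) = 84
t[5] = -2(84) - 2(-44) + 2(9) = -62
t[6] = -2(-62) - 2(84) + 2(-44) = -132
t[7] = -2(-132) - 2(-62) + 2(84) = 556

556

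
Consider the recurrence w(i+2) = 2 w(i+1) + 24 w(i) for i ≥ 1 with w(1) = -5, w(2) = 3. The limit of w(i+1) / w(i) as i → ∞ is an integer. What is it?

6

The characteristic equation is r^2 - 2r - 24 = 0, which factors as (r - 6)(r + 4) = 0.
So the roots are 6 and -4. Since |6| > |-4| and the coefficient of 6^i is non-zero, the ratio tends to 6.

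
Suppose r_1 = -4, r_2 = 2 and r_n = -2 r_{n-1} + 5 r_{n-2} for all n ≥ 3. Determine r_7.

r_3 = -2*2 + 5*(-4) = -24
r_4 = -2*(-24) + 5*2 = 58
r_5 = -2*58 + 5*(-24) = -236
r_6 = -2*(-236) + 5*58 = 762
r_7 = -2*762 + 5*(-236) = -2704

-2704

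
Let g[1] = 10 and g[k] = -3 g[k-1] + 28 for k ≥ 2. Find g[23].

94143178834

The fixed point is 28/(1 + 3) = 7, so g[k] - 7 = -3(g[k-1] - 7).
Hence g[k] = 3·(-3)^{k-1} + 7.
g[23] = 3·(-3)^{22} + 7 = 3·31381059609 + 7 = 94143178834.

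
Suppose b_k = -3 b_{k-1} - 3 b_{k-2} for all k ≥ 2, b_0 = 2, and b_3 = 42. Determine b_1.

Let b_1 = x.
b_2 = -6 - 3x
b_3 = 18 + 6x
So 18 + 6x = 42, giving x = 4.

4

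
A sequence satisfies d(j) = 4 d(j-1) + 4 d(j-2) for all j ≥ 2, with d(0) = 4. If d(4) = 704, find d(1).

Let d(1) = x.
d(2) = 16 + 4x
d(3) = 64 + 20x
d(4) = 320 + 96x
So 320 + 96x = 704, giving x = 4.

4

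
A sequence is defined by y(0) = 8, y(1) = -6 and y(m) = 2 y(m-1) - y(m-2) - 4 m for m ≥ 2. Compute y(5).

y(2) = 2·(-6) - 8 - 8 = -28
y(3) = 2·(-28) - (-6) - 12 = -62
y(4) = 2·(-62) - (-28) - 16 = -112
y(5) = 2·(-112) - (-62) - 20 = -182

-182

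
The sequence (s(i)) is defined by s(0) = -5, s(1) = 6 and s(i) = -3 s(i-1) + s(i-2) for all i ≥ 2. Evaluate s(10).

-321872

s(2) = -3*6 + (-5) = -23
s(3) = -3*(-23) + 6 = 75
s(4) = -3*75 + (-23) = -248
s(5) = -3*(-248) + 75 = 819
s(6) = -3*819 + (-248) = -2705
s(7) = -3*(-2705) + 819 = 8934
s(8) = -3*8934 + (-2705) = -29507
s(9) = -3*(-29507) + 8934 = 97455
s(10) = -3*97455 + (-29507) = -321872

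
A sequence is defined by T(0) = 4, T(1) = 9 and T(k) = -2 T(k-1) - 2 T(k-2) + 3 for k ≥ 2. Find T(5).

-33

T(2) = -2*9 - 2*4 + 3 = -23
T(3) = -2*(-23) - 2*9 + 3 = 31
T(4) = -2*31 - 2*(-23) + 3 = -13
T(5) = -2*(-13) - 2*31 + 3 = -33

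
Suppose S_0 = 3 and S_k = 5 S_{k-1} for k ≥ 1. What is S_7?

S_1 = 5*3 = 15
S_2 = 5*15 = 75
S_3 = 5*75 = 375
S_4 = 5*375 = 1875
S_5 = 5*1875 = 9375
S_6 = 5*9375 = 46875
S_7 = 5*46875 = 234375

234375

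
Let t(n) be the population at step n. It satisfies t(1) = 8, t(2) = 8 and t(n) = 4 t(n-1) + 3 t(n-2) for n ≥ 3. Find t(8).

116216

t(3) = 4*8 + 3*8 = 56
t(4) = 4*56 + 3*8 = 248
t(5) = 4*248 + 3*56 = 1160
t(6) = 4*1160 + 3*248 = 5384
t(7) = 4*5384 + 3*1160 = 25016
t(8) = 4*25016 + 3*5384 = 116216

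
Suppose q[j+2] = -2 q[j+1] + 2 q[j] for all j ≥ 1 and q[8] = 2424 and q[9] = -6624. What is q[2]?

3

Rearranging, q[j-2] = (q[j] + 2 q[j-1]) / 2.
q[7] = (-6624 + 2·2424) / 2 = -1776/2 = -888
q[6] = (2424 + 2·(-888)) / 2 = 648/2 = 324
q[5] = (-888 + 2·324) / 2 = -240/2 = -120
q[4] = (324 + 2·(-120)) / 2 = 84/2 = 42
q[3] = (-120 + 2·42) / 2 = -36/2 = -18
q[2] = (42 + 2·(-18)) / 2 = 6/2 = 3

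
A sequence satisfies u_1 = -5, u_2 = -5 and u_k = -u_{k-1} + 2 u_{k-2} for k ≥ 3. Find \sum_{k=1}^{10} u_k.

u_3 = -(-5) + 2·(-5) = -5
u_4 = -(-5) + 2·(-5) = -5
u_5 = -(-5) + 2·(-5) = -5
u_6 = -(-5) + 2·(-5) = -5
u_7 = -(-5) + 2·(-5) = -5
u_8 = -(-5) + 2·(-5) = -5
u_9 = -(-5) + 2·(-5) = -5
u_{10} = -(-5) + 2·(-5) = -5
Sum = (-5) + (-5) + (-5) + (-5) + (-5) + (-5) + (-5) + (-5) + (-5) + (-5) = -50

-50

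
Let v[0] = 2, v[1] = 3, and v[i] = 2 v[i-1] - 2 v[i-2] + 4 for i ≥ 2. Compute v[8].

-28

v[2] = 2*3 - 2*2 + 4 = 6
v[3] = 2*6 - 2*3 + 4 = 10
v[4] = 2*10 - 2*6 + 4 = 12
v[5] = 2*12 - 2*10 + 4 = 8
v[6] = 2*8 - 2*12 + 4 = -4
v[7] = 2*(-4) - 2*8 + 4 = -20
v[8] = 2*(-20) - 2*(-4) + 4 = -28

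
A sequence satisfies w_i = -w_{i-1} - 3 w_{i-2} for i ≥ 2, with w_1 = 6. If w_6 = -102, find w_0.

2

Let w_0 = v.
w_2 = -6 - 3v
w_3 = -12 + 3v
w_4 = 30 + 6v
w_5 = 6 - 15v
w_6 = -96 - 3v
So -96 - 3v = -102, giving v = 2.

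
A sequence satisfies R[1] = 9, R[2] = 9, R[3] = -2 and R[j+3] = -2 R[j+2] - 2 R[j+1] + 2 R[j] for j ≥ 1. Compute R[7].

60

R[4] = -2·(-2) - 2·9 + 2·9 = 4
R[5] = -2·4 - 2·(-2) + 2·9 = 14
R[6] = -2·14 - 2·4 + 2·(-2) = -40
R[7] = -2·(-40) - 2·14 + 2·4 = 60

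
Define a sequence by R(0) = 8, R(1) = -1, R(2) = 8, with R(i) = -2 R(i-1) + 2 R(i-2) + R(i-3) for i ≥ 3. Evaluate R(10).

R(3) = -2*8 + 2*(-1) + 8 = -10
R(4) = -2*(-10) + 2*8 + (-1) = 35
R(5) = -2*35 + 2*(-10) + 8 = -82
R(6) = -2*(-82) + 2*35 + (-10) = 224
R(7) = -2*224 + 2*(-82) + 35 = -577
R(8) = -2*(-577) + 2*224 + (-82) = 1520
R(9) = -2*1520 + 2*(-577) + 224 = -3970
R(10) = -2*(-3970) + 2*1520 + (-577) = 10403

10403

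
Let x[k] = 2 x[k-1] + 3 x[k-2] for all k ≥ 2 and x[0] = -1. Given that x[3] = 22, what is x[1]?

Let x[1] = w.
x[2] = -3 + 2w
x[3] = -6 + 7w
So -6 + 7w = 22, giving w = 4.

4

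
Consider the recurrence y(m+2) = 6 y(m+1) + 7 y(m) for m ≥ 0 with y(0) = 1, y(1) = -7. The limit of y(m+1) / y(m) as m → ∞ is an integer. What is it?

The characteristic equation is r^2 - 6r - 7 = 0, which factors as (r - 7)(r + 1) = 0.
So the roots are 7 and -1. Since |7| > |-1| and the coefficient of 7^m is non-zero, the ratio tends to 7.

7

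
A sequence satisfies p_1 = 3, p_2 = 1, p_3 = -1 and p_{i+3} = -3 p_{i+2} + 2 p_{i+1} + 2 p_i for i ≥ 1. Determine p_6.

119

p_4 = -3*(-1) + 2*1 + 2*3 = 11
p_5 = -3*11 + 2*(-1) + 2*1 = -33
p_6 = -3*(-33) + 2*11 + 2*(-1) = 119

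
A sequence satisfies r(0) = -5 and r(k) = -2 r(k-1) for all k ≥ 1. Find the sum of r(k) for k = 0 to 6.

-215

r(1) = -2*(-5) = 10
r(2) = -2*10 = -20
r(3) = -2*(-20) = 40
r(4) = -2*40 = -80
r(5) = -2*(-80) = 160
r(6) = -2*160 = -320
Sum = (-5) + 10 + (-20) + 40 + (-80) + 160 + (-320) = -215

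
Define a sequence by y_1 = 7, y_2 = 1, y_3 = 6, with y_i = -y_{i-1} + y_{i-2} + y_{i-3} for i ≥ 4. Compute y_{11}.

2

y_4 = -6 + 1 + 7 = 2
y_5 = -2 + 6 + 1 = 5
y_6 = -5 + 2 + 6 = 3
y_7 = -3 + 5 + 2 = 4
y_8 = -4 + 3 + 5 = 4
y_9 = -4 + 4 + 3 = 3
y_{10} = -3 + 4 + 4 = 5
y_{11} = -5 + 3 + 4 = 2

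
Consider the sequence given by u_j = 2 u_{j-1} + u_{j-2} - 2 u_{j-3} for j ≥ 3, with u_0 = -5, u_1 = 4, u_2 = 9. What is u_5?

u_3 = 2*9 + 4 - 2*(-5) = 32
u_4 = 2*32 + 9 - 2*4 = 65
u_5 = 2*65 + 32 - 2*9 = 144

144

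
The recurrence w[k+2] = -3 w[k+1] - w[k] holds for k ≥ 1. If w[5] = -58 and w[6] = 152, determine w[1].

Rearranging, w[k-2] = -(w[k] + 3 w[k-1]).
w[4] = -(152 + 3(-58)) = 22
w[3] = -(-58 + 3(22)) = -8
w[2] = -(22 + 3(-8)) = 2
w[1] = -(-8 + 3(2)) = 2

2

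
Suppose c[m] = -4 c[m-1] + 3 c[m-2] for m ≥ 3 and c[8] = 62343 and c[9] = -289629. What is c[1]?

Rearranging, c[m-2] = (c[m] + 4 c[m-1]) / 3.
c[7] = (-289629 + 4·62343) / 3 = -40257/3 = -13419
c[6] = (62343 + 4·(-13419)) / 3 = 8667/3 = 2889
c[5] = (-13419 + 4·2889) / 3 = -1863/3 = -621
c[4] = (2889 + 4·(-621)) / 3 = 405/3 = 135
c[3] = (-621 + 4·135) / 3 = -81/3 = -27
c[2] = (135 + 4·(-27)) / 3 = 27/3 = 9
c[1] = (-27 + 4·9) / 3 = 9/3 = 3

3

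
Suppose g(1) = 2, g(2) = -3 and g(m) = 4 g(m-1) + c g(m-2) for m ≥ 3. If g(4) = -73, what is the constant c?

-5

g(3) = -12 + 2c
g(4) = -48 + 5c
So -48 + 5c = -73, giving c = -5.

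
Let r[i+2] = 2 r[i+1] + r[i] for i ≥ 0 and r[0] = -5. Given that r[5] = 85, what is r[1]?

5

Let r[1] = y.
r[2] = -5 + 2y
r[3] = -10 + 5y
r[4] = -25 + 12y
r[5] = -60 + 29y
So -60 + 29y = 85, giving y = 5.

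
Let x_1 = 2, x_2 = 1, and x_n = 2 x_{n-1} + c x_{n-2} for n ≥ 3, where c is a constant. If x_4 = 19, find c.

3

x_3 = 2 + 2c
x_4 = 4 + 5c
So 4 + 5c = 19, giving c = 3.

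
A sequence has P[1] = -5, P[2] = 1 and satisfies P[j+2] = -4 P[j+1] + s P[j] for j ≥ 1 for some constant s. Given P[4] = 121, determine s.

5

P[3] = -4 - 5s
P[4] = 16 + 21s
So 16 + 21s = 121, giving s = 5.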